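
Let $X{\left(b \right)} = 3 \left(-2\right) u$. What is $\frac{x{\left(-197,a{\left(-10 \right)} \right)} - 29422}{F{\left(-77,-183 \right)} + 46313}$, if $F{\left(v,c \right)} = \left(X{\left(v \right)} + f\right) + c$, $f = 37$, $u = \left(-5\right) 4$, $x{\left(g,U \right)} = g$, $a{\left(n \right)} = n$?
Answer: $- \frac{3291}{5143} \approx -0.6399$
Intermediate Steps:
$u = -20$
$X{\left(b \right)} = 120$ ($X{\left(b \right)} = 3 \left(-2\right) \left(-20\right) = \left(-6\right) \left(-20\right) = 120$)
$F{\left(v,c \right)} = 157 + c$ ($F{\left(v,c \right)} = \left(120 + 37\right) + c = 157 + c$)
$\frac{x{\left(-197,a{\left(-10 \right)} \right)} - 29422}{F{\left(-77,-183 \right)} + 46313} = \frac{-197 - 29422}{\left(157 - 183\right) + 46313} = - \frac{29619}{-26 + 46313} = - \frac{29619}{46287} = \left(-29619\right) \frac{1}{46287} = - \frac{3291}{5143}$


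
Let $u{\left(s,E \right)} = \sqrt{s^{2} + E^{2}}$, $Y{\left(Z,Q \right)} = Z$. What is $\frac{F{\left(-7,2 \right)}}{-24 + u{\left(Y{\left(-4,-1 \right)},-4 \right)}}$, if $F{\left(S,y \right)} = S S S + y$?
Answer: $\frac{1023}{68} + \frac{341 \sqrt{2}}{136} \approx 18.59$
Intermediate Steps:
$u{\left(s,E \right)} = \sqrt{E^{2} + s^{2}}$
$F{\left(S,y \right)} = y + S^{3}$ ($F{\left(S,y \right)} = S^{2} S + y = S^{3} + y = y + S^{3}$)
$\frac{F{\left(-7,2 \right)}}{-24 + u{\left(Y{\left(-4,-1 \right)},-4 \right)}} = \frac{2 + \left(-7\right)^{3}}{-24 + \sqrt{\left(-4\right)^{2} + \left(-4\right)^{2}}} = \frac{2 - 343}{-24 + \sqrt{16 + 16}} = \frac{1}{-24 + \sqrt{32}} \left(-341\right) = \frac{1}{-24 + 4 \sqrt{2}} \left(-341\right) = - \frac{341}{-24 + 4 \sqrt{2}}$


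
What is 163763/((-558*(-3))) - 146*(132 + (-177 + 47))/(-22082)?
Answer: 1808351687/18482634 ≈ 97.841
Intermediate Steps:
163763/((-558*(-3))) - 146*(132 + (-177 + 47))/(-22082) = 163763/1674 - 146*(132 - 130)*(-1/22082) = 163763*(1/1674) - 146*2*(-1/22082) = 163763/1674 - 292*(-1/22082) = 163763/1674 + 146/11041 = 1808351687/18482634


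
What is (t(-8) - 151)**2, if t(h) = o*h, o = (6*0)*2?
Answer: 22801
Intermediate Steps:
o = 0 (o = 0*2 = 0)
t(h) = 0 (t(h) = 0*h = 0)
(t(-8) - 151)**2 = (0 - 151)**2 = (-151)**2 = 22801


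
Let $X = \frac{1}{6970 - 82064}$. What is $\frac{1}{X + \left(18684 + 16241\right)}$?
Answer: $\frac{75094}{2622657949} \approx 2.8633 \cdot 10^{-5}$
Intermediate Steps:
$X = - \frac{1}{75094}$ ($X = \frac{1}{-75094} = - \frac{1}{75094} \approx -1.3317 \cdot 10^{-5}$)
$\frac{1}{X + \left(18684 + 16241\right)} = \frac{1}{- \frac{1}{75094} + \left(18684 + 16241\right)} = \frac{1}{- \frac{1}{75094} + 34925} = \frac{1}{\frac{2622657949}{75094}} = \frac{75094}{2622657949}$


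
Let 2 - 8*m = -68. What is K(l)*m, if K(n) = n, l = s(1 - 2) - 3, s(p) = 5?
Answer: 35/2 ≈ 17.500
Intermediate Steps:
l = 2 (l = 5 - 3 = 2)
m = 35/4 (m = ¼ - ⅛*(-68) = ¼ + 17/2 = 35/4 ≈ 8.7500)
K(l)*m = 2*(35/4) = 35/2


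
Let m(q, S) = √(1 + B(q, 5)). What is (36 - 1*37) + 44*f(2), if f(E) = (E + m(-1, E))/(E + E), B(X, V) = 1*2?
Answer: 21 + 11*√3 ≈ 40.053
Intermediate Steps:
B(X, V) = 2
m(q, S) = √3 (m(q, S) = √(1 + 2) = √3)
f(E) = (E + √3)/(2*E) (f(E) = (E + √3)/(E + E) = (E + √3)/((2*E)) = (E + √3)*(1/(2*E)) = (E + √3)/(2*E))
(36 - 1*37) + 44*f(2) = (36 - 1*37) + 44*((½)*(2 + √3)/2) = (36 - 37) + 44*((½)*(½)*(2 + √3)) = -1 + 44*(½ + √3/4) = -1 + (22 + 11*√3) = 21 + 11*√3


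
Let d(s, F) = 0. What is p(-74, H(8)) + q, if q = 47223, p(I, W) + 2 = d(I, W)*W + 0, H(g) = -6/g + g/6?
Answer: 47221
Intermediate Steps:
H(g) = -6/g + g/6 (H(g) = -6/g + g*(⅙) = -6/g + g/6)
p(I, W) = -2 (p(I, W) = -2 + (0*W + 0) = -2 + (0 + 0) = -2 + 0 = -2)
p(-74, H(8)) + q = -2 + 47223 = 47221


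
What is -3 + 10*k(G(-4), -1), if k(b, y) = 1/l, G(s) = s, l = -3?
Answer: -19/3 ≈ -6.3333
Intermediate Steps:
k(b, y) = -1/3 (k(b, y) = 1/(-3) = -1/3)
-3 + 10*k(G(-4), -1) = -3 + 10*(-1/3) = -3 - 10/3 = -19/3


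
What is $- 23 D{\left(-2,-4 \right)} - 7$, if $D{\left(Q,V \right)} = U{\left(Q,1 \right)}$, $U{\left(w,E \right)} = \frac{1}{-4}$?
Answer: $- \frac{5}{4} \approx -1.25$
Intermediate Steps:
$U{\left(w,E \right)} = - \frac{1}{4}$
$D{\left(Q,V \right)} = - \frac{1}{4}$
$- 23 D{\left(-2,-4 \right)} - 7 = \left(-23\right) \left(- \frac{1}{4}\right) - 7 = \frac{23}{4} - 7 = - \frac{5}{4}$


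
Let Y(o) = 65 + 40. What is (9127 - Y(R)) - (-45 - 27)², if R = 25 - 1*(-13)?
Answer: 3838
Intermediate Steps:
R = 38 (R = 25 + 13 = 38)
Y(o) = 105
(9127 - Y(R)) - (-45 - 27)² = (9127 - 1*105) - (-45 - 27)² = (9127 - 105) - 1*(-72)² = 9022 - 1*5184 = 9022 - 5184 = 3838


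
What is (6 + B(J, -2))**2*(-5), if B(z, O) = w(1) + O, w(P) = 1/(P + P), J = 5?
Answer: -405/4 ≈ -101.25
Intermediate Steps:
w(P) = 1/(2*P)
B(z, O) = 1/2 + O (B(z, O) = (1/2)/1 + O = (1/2)*1 + O = 1/2 + O)
(6 + B(J, -2))**2*(-5) = (6 + (1/2 - 2))**2*(-5) = (6 - 3/2)**2*(-5) = (9/2)**2*(-5) = (81/4)*(-5) = -405/4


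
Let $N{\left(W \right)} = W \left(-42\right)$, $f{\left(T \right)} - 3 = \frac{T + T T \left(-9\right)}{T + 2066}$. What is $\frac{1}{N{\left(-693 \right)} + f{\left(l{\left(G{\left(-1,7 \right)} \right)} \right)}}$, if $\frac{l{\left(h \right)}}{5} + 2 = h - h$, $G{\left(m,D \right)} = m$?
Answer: $\frac{1028}{29923597} \approx 3.4354 \cdot 10^{-5}$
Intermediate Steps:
$l{\left(h \right)} = -10$ ($l{\left(h \right)} = -10 + 5 \left(h - h\right) = -10 + 5 \cdot 0 = -10 + 0 = -10$)
$f{\left(T \right)} = 3 + \frac{T - 9 T^{2}}{2066 + T}$ ($f{\left(T \right)} = 3 + \frac{T + T T \left(-9\right)}{T + 2066} = 3 + \frac{T + T^{2} \left(-9\right)}{2066 + T} = 3 + \frac{T - 9 T^{2}}{2066 + T}$)
$N{\left(W \right)} = - 42 W$
$\frac{1}{N{\left(-693 \right)} + f{\left(l{\left(G{\left(-1,7 \right)} \right)} \right)}} = \frac{1}{\left(-42\right) \left(-693\right) + \frac{6198 - 9 \left(-10\right)^{2} + 4 \left(-10\right)}{2066 - 10}} = \frac{1}{29106 + \frac{6198 - 900 - 40}{2056}} = \frac{1}{29106 + \frac{1}{2056} \cdot 5258} = \frac{1}{29106 + \frac{2629}{1028}} = \frac{1}{\frac{29923597}{1028}} = \frac{1028}{29923597}$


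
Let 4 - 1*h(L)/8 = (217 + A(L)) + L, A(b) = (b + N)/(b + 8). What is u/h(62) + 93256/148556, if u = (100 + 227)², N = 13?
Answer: -27438218477/574168940 ≈ -47.788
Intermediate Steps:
A(b) = (13 + b)/(8 + b) (A(b) = (b + 13)/(b + 8) = (13 + b)/(8 + b))
u = 106929 (u = 327² = 106929)
h(L) = -1704 - 8*L - 8*(13 + L)/(8 + L) (h(L) = 32 - 8*((217 + (13 + L)/(8 + L)) + L) = 32 - 8*(217 + L + (13 + L)/(8 + L)) = 32 + (-1736 - 8*L - 8*(13 + L)/(8 + L)) = -1704 - 8*L - 8*(13 + L)/(8 + L))
u/h(62) + 93256/148556 = 106929/((8*(-1717 - 1*62² - 222*62)/(8 + 62))) + 93256/148556 = 106929/((8*(-1717 - 1*3844 - 13764)/70)) + 93256*(1/148556) = 106929/((8*(1/70)*(-1717 - 3844 - 13764))) + 23314/37139 = 106929/((8*(1/70)*(-19325))) + 23314/37139 = 106929/(-15460/7) + 23314/37139 = 106929*(-7/15460) + 23314/37139 = -748503/15460 + 23314/37139 = -27438218477/574168940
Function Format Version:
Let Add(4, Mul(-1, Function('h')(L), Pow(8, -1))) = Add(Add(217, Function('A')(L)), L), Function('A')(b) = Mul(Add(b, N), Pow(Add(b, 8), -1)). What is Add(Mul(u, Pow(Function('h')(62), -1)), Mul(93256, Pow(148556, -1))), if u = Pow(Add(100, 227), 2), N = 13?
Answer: Rational(-27438218477, 574168940) ≈ -47.788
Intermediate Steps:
Function('A')(b) = Mul(Pow(Add(8, b), -1), Add(13, b)) (Function('A')(b) = Mul(Add(b, 13), Pow(Add(b, 8), -1)) = Mul(Add(13, b), Pow(Add(8, b), -1)) = Mul(Pow(Add(8, b), -1), Add(13, b)))
u = 106929 (u = Pow(327, 2) = 106929)
Function('h')(L) = Add(-1704, Mul(-8, L), Mul(-8, Pow(Add(8, L), -1), Add(13, L))) (Function('h')(L) = Add(32, Mul(-8, Add(Add(217, Mul(Pow(Add(8, L), -1), Add(13, L))), L))) = Add(32, Mul(-8, Add(217, L, Mul(Pow(Add(8, L), -1), Add(13, L))))) = Add(32, Add(-1736, Mul(-8, L), Mul(-8, Pow(Add(8, L), -1), Add(13, L)))) = Add(-1704, Mul(-8, L), Mul(-8, Pow(Add(8, L), -1), Add(13, L))))
Add(Mul(u, Pow(Function('h')(62), -1)), Mul(93256, Pow(148556, -1))) = Add(Mul(106929, Pow(Mul(8, Pow(Add(8, 62), -1), Add(-1717, Mul(-1, Pow(62, 2)), Mul(-222, 62))), -1)), Mul(93256, Pow(148556, -1))) = Add(Mul(106929, Pow(Mul(8, Pow(70, -1), Add(-1717, Mul(-1, 3844), -13764)), -1)), Mul(93256, Rational(1, 148556))) = Add(Mul(106929, Pow(Mul(8, Rational(1, 70), Add(-1717, -3844, -13764)), -1)), Rational(23314, 37139)) = Add(Mul(106929, Pow(Mul(8, Rational(1, 70), -19325), -1)), Rational(23314, 37139)) = Add(Mul(106929, Pow(Rational(-15460, 7), -1)), Rational(23314, 37139)) = Add(Mul(106929, Rational(-7, 15460)), Rational(23314, 37139)) = Add(Rational(-748503, 15460), Rational(23314, 37139)) = Rational(-27438218477, 574168940)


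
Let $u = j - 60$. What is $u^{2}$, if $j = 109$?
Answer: $2401$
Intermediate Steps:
$u = 49$ ($u = 109 - 60 = 49$)
$u^{2} = 49^{2} = 2401$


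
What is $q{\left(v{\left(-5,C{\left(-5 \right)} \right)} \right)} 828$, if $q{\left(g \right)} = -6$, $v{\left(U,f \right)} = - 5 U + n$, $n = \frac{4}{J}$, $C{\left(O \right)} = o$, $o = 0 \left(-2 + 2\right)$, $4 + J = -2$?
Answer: $-4968$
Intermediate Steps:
$J = -6$ ($J = -4 - 2 = -6$)
$o = 0$ ($o = 0 \cdot 0 = 0$)
$C{\left(O \right)} = 0$
$n = - \frac{2}{3}$ ($n = \frac{4}{-6} = 4 \left(- \frac{1}{6}\right) = - \frac{2}{3} \approx -0.66667$)
$v{\left(U,f \right)} = - \frac{2}{3} - 5 U$ ($v{\left(U,f \right)} = - 5 U - \frac{2}{3} = - \frac{2}{3} - 5 U$)
$q{\left(v{\left(-5,C{\left(-5 \right)} \right)} \right)} 828 = \left(-6\right) 828 = -4968$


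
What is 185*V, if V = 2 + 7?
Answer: 1665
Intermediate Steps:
V = 9
185*V = 185*9 = 1665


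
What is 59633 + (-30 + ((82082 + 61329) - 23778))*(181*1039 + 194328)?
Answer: 45734691994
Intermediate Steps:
59633 + (-30 + ((82082 + 61329) - 23778))*(181*1039 + 194328) = 59633 + (-30 + (143411 - 23778))*(188059 + 194328) = 59633 + (-30 + 119633)*382387 = 59633 + 119603*382387 = 59633 + 45734632361 = 45734691994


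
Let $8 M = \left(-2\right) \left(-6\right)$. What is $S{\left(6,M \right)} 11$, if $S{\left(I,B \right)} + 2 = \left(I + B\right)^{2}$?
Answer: $\frac{2387}{4} \approx 596.75$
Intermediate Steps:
$M = \frac{3}{2}$ ($M = \frac{\left(-2\right) \left(-6\right)}{8} = \frac{1}{8} \cdot 12 = \frac{3}{2} \approx 1.5$)
$S{\left(I,B \right)} = -2 + \left(B + I\right)^{2}$ ($S{\left(I,B \right)} = -2 + \left(I + B\right)^{2} = -2 + \left(B + I\right)^{2}$)
$S{\left(6,M \right)} 11 = \left(-2 + \left(\frac{3}{2} + 6\right)^{2}\right) 11 = \left(-2 + \left(\frac{15}{2}\right)^{2}\right) 11 = \left(-2 + \frac{225}{4}\right) 11 = \frac{217}{4} \cdot 11 = \frac{2387}{4}$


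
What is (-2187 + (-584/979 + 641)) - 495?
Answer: -1998723/979 ≈ -2041.6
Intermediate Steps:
(-2187 + (-584/979 + 641)) - 495 = (-2187 + 626955/979) - 495 = -1514118/979 - 495 = -1998723/979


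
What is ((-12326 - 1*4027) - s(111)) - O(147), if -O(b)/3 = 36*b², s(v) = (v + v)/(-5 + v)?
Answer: 122823096/53 ≈ 2.3174e+6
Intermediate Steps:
s(v) = 2*v/(-5 + v) (s(v) = (2*v)/(-5 + v) = 2*v/(-5 + v))
O(b) = -108*b²
((-12326 - 1*4027) - s(111)) - O(147) = ((-12326 - 1*4027) - 2*111/(-5 + 111)) - (-108)*147² = ((-12326 - 4027) - 2*111/106) - (-108)*21609 = (-16353 - 2*111/106) - 1*(-2333772) = (-16353 - 1*111/53) + 2333772 = (-16353 - 111/53) + 2333772 = -866820/53 + 2333772 = 122823096/53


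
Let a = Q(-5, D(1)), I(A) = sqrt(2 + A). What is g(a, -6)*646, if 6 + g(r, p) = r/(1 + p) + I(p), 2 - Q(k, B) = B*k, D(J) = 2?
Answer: -27132/5 + 1292*I ≈ -5426.4 + 1292.0*I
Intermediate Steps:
Q(k, B) = 2 - B*k
a = 12 (a = 2 - 1*2*(-5) = 2 + 10 = 12)
g(r, p) = -6 + sqrt(2 + p) + r/(1 + p) (g(r, p) = -6 + (r/(1 + p) + sqrt(2 + p)) = -6 + (sqrt(2 + p) + r/(1 + p)) = -6 + sqrt(2 + p) + r/(1 + p))
g(a, -6)*646 = ((-6 + 12 + sqrt(2 - 6) - 6*(-6) - 6*sqrt(2 - 6))/(1 - 6))*646 = ((-6 + 12 + sqrt(-4) + 36 - 12*I)/(-5))*646 = -(-6 + 12 + 2*I + 36 - 12*I)/5*646 = -(42 - 10*I)/5*646 = (-42/5 + 2*I)*646 = -27132/5 + 1292*I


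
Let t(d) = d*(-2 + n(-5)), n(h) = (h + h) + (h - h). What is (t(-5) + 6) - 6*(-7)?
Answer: 108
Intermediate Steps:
n(h) = 2*h (n(h) = 2*h + 0 = 2*h)
t(d) = -12*d (t(d) = d*(-2 + 2*(-5)) = d*(-2 - 10) = d*(-12) = -12*d)
(t(-5) + 6) - 6*(-7) = (-12*(-5) + 6) - 6*(-7) = (60 + 6) + 42 = 66 + 42 = 108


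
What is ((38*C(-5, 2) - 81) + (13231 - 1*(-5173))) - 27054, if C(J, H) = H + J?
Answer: -8845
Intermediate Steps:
((38*C(-5, 2) - 81) + (13231 - 1*(-5173))) - 27054 = ((38*(2 - 5) - 81) + (13231 - 1*(-5173))) - 27054 = ((38*(-3) - 81) + (13231 + 5173)) - 27054 = ((-114 - 81) + 18404) - 27054 = (-195 + 18404) - 27054 = 18209 - 27054 = -8845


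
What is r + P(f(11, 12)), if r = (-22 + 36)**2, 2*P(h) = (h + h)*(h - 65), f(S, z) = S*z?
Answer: 9040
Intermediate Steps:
P(h) = h*(-65 + h) (P(h) = ((h + h)*(h - 65))/2 = ((2*h)*(-65 + h))/2 = (2*h*(-65 + h))/2 = h*(-65 + h))
r = 196 (r = 14**2 = 196)
r + P(f(11, 12)) = 196 + (11*12)*(-65 + 11*12) = 196 + 132*(-65 + 132) = 196 + 132*67 = 196 + 8844 = 9040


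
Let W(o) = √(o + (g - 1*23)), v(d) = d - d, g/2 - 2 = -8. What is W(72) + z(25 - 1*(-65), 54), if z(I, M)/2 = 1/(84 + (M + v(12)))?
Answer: 1/69 + √37 ≈ 6.0973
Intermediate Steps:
g = -12 (g = 4 + 2*(-8) = 4 - 16 = -12)
v(d) = 0
z(I, M) = 2/(84 + M) (z(I, M) = 2/(84 + (M + 0)) = 2/(84 + M))
W(o) = √(-35 + o) (W(o) = √(o + (-12 - 1*23)) = √(o + (-12 - 23)) = √(o - 35) = √(-35 + o))
W(72) + z(25 - 1*(-65), 54) = √(-35 + 72) + 2/(84 + 54) = √37 + 2/138 = √37 + 2*(1/138) = √37 + 1/69 = 1/69 + √37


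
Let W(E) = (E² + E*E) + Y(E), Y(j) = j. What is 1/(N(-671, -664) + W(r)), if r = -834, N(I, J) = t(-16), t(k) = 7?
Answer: 1/1390285 ≈ 7.1928e-7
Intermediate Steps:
N(I, J) = 7
W(E) = E + 2*E² (W(E) = (E² + E*E) + E = (E² + E²) + E = 2*E² + E = E + 2*E²)
1/(N(-671, -664) + W(r)) = 1/(7 - 834*(1 + 2*(-834))) = 1/(7 - 834*(1 - 1668)) = 1/(7 - 834*(-1667)) = 1/(7 + 1390278) = 1/1390285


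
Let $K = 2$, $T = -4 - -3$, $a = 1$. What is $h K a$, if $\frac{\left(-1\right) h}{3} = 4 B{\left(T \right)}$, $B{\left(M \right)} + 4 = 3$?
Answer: $24$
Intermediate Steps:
$T = -1$ ($T = -4 + 3 = -1$)
$B{\left(M \right)} = -1$ ($B{\left(M \right)} = -4 + 3 = -1$)
$h = 12$ ($h = - 3 \cdot 4 \left(-1\right) = \left(-3\right) \left(-4\right) = 12$)
$h K a = 12 \cdot 2 \cdot 1 = 24 \cdot 1 = 24$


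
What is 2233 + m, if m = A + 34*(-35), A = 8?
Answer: 1051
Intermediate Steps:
m = -1182 (m = 8 + 34*(-35) = 8 - 1190 = -1182)
2233 + m = 2233 - 1182 = 1051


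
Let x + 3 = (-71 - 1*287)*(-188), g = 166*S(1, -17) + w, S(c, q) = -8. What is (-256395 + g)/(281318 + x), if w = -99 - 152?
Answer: -257974/348619 ≈ -0.73999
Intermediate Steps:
w = -251
g = -1579 (g = 166*(-8) - 251 = -1328 - 251 = -1579)
x = 67301 (x = -3 + (-71 - 1*287)*(-188) = -3 + (-71 - 287)*(-188) = -3 - 358*(-188) = -3 + 67304 = 67301)
(-256395 + g)/(281318 + x) = (-256395 - 1579)/(281318 + 67301) = -257974/348619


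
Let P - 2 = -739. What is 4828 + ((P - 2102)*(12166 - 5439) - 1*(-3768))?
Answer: -19089357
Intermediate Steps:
P = -737 (P = 2 - 739 = -737)
4828 + ((P - 2102)*(12166 - 5439) - 1*(-3768)) = 4828 + ((-737 - 2102)*(12166 - 5439) - 1*(-3768)) = 4828 + (-2839*6727 + 3768) = 4828 + (-19097953 + 3768) = 4828 - 19094185 = -19089357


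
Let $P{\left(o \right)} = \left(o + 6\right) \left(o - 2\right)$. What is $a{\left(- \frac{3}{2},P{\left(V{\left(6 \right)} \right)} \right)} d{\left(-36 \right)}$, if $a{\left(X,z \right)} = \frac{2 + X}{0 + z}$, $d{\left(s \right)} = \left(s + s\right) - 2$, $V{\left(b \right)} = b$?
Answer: $- \frac{37}{48} \approx -0.77083$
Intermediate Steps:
$P{\left(o \right)} = \left(-2 + o\right) \left(6 + o\right)$ ($P{\left(o \right)} = \left(6 + o\right) \left(-2 + o\right) = \left(-2 + o\right) \left(6 + o\right)$)
$d{\left(s \right)} = -2 + 2 s$ ($d{\left(s \right)} = 2 s - 2 = -2 + 2 s$)
$a{\left(X,z \right)} = \frac{2 + X}{z}$
$a{\left(- \frac{3}{2},P{\left(V{\left(6 \right)} \right)} \right)} d{\left(-36 \right)} = \frac{2 - \frac{3}{2}}{-12 + 6^{2} + 4 \cdot 6} \left(-2 + 2 \left(-36\right)\right) = \frac{2 - \frac{3}{2}}{-12 + 36 + 24} \left(-2 - 72\right) = \frac{2 - \frac{3}{2}}{48} \left(-74\right) = \frac{1}{48} \cdot \frac{1}{2} \left(-74\right) = \frac{1}{96} \left(-74\right) = - \frac{37}{48}$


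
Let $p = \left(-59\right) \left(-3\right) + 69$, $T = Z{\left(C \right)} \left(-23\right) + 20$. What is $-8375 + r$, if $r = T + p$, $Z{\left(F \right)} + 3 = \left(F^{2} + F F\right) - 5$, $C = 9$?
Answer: $-11651$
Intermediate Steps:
$Z{\left(F \right)} = -8 + 2 F^{2}$ ($Z{\left(F \right)} = -3 - \left(5 - F^{2} - F F\right) = -3 + \left(\left(F^{2} + F^{2}\right) - 5\right) = -3 + \left(2 F^{2} - 5\right) = -3 + \left(-5 + 2 F^{2}\right) = -8 + 2 F^{2}$)
$T = -3522$ ($T = \left(-8 + 2 \cdot 9^{2}\right) \left(-23\right) + 20 = \left(-8 + 2 \cdot 81\right) \left(-23\right) + 20 = \left(-8 + 162\right) \left(-23\right) + 20 = 154 \left(-23\right) + 20 = -3542 + 20 = -3522$)
$p = 246$ ($p = 177 + 69 = 246$)
$r = -3276$ ($r = -3522 + 246 = -3276$)
$-8375 + r = -8375 - 3276 = -11651$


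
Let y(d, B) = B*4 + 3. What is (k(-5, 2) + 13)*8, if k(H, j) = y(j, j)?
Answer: 192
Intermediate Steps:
y(d, B) = 3 + 4*B (y(d, B) = 4*B + 3 = 3 + 4*B)
k(H, j) = 3 + 4*j
(k(-5, 2) + 13)*8 = ((3 + 4*2) + 13)*8 = ((3 + 8) + 13)*8 = (11 + 13)*8 = 24*8 = 192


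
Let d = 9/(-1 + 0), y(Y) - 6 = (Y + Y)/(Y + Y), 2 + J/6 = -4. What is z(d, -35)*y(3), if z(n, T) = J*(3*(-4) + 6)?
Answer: 1512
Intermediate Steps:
J = -36 (J = -12 + 6*(-4) = -12 - 24 = -36)
y(Y) = 7 (y(Y) = 6 + (Y + Y)/(Y + Y) = 6 + (2*Y)/((2*Y)) = 6 + (2*Y)*(1/(2*Y)) = 6 + 1 = 7)
d = -9 (d = 9/(-1) = -1*9 = -9)
z(n, T) = 216 (z(n, T) = -36*(3*(-4) + 6) = -36*(-12 + 6) = -36*(-6) = 216)
z(d, -35)*y(3) = 216*7 = 1512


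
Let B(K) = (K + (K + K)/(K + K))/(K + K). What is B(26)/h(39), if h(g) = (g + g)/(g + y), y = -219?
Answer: -405/338 ≈ -1.1982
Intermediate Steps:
h(g) = 2*g/(-219 + g) (h(g) = (g + g)/(g - 219) = (2*g)/(-219 + g) = 2*g/(-219 + g))
B(K) = (1 + K)/(2*K) (B(K) = (K + (2*K)/((2*K)))/((2*K)) = (K + (2*K)*(1/(2*K)))*(1/(2*K)) = (K + 1)*(1/(2*K)) = (1 + K)*(1/(2*K)) = (1 + K)/(2*K))
B(26)/h(39) = ((½)*(1 + 26)/26)/((2*39/(-219 + 39))) = ((½)*(1/26)*27)/((2*39/(-180))) = 27/(52*((2*39*(-1/180)))) = 27/(52*(-13/30)) = (27/52)*(-30/13) = -405/338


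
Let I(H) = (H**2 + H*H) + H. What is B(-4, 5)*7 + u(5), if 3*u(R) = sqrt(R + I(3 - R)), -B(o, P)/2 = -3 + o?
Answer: 98 + sqrt(11)/3 ≈ 99.106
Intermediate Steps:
B(o, P) = 6 - 2*o (B(o, P) = -2*(-3 + o) = 6 - 2*o)
I(H) = H + 2*H**2 (I(H) = (H**2 + H**2) + H = 2*H**2 + H = H + 2*H**2)
u(R) = sqrt(R + (3 - R)*(7 - 2*R))/3 (u(R) = sqrt(R + (3 - R)*(1 + 2*(3 - R)))/3 = sqrt(R + (3 - R)*(1 + (6 - 2*R)))/3 = sqrt(R + (3 - R)*(7 - 2*R))/3)
B(-4, 5)*7 + u(5) = (6 - 2*(-4))*7 + sqrt(5 + (-7 + 2*5)*(-3 + 5))/3 = (6 + 8)*7 + sqrt(5 + (-7 + 10)*2)/3 = 14*7 + sqrt(5 + 3*2)/3 = 98 + sqrt(5 + 6)/3 = 98 + sqrt(11)/3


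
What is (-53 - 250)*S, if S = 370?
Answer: -112110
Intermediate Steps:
(-53 - 250)*S = (-53 - 250)*370 = -303*370 = -112110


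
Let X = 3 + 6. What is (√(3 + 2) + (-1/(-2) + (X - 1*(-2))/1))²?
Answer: 549/4 + 23*√5 ≈ 188.68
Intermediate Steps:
X = 9
(√(3 + 2) + (-1/(-2) + (X - 1*(-2))/1))² = (√(3 + 2) + (-1/(-2) + (9 - 1*(-2))/1))² = (√5 + (-1*(-½) + (9 + 2)*1))² = (√5 + (½ + 11*1))² = (√5 + (½ + 11))² = (√5 + 23/2)² = (23/2 + √5)²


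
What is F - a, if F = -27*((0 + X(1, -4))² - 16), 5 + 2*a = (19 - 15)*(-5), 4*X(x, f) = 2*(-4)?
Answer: 673/2 ≈ 336.50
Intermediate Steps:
X(x, f) = -2 (X(x, f) = (2*(-4))/4 = (¼)*(-8) = -2)
a = -25/2 (a = -5/2 + ((19 - 15)*(-5))/2 = -5/2 + (4*(-5))/2 = -5/2 + (½)*(-20) = -5/2 - 10 = -25/2 ≈ -12.500)
F = 324 (F = -27*((0 - 2)² - 16) = -27*((-2)² - 16) = -27*(4 - 16) = -27*(-12) = 324)
F - a = 324 - 1*(-25/2) = 324 + 25/2 = 673/2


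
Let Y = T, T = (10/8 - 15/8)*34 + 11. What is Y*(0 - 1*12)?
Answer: 123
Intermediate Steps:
T = -41/4 (T = (10*(1/8) - 15*1/8)*34 + 11 = (5/4 - 15/8)*34 + 11 = -5/8*34 + 11 = -85/4 + 11 = -41/4 ≈ -10.250)
Y = -41/4 ≈ -10.250
Y*(0 - 1*12) = -41*(0 - 1*12)/4 = -41*(0 - 12)/4 = -41/4*(-12) = 123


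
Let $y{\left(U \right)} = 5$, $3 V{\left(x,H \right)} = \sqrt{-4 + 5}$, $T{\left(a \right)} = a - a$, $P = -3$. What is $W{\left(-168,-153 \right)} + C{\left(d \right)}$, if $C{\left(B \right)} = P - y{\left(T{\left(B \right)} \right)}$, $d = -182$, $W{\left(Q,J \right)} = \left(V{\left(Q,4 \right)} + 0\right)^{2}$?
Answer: $- \frac{71}{9} \approx -7.8889$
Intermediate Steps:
$T{\left(a \right)} = 0$
$V{\left(x,H \right)} = \frac{1}{3}$ ($V{\left(x,H \right)} = \frac{\sqrt{-4 + 5}}{3} = \frac{\sqrt{1}}{3} = \frac{1}{3} \cdot 1 = \frac{1}{3}$)
$W{\left(Q,J \right)} = \frac{1}{9}$ ($W{\left(Q,J \right)} = \left(\frac{1}{3} + 0\right)^{2} = \left(\frac{1}{3}\right)^{2} = \frac{1}{9}$)
$C{\left(B \right)} = -8$ ($C{\left(B \right)} = -3 - 5 = -8$)
$W{\left(-168,-153 \right)} + C{\left(d \right)} = \frac{1}{9} - 8 = - \frac{71}{9}$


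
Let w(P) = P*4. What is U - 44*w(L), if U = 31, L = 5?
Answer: -849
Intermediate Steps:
w(P) = 4*P
U - 44*w(L) = 31 - 176*5 = 31 - 44*20 = 31 - 880 = -849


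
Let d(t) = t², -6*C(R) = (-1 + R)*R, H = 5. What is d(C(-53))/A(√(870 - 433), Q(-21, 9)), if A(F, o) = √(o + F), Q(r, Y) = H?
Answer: 227529/√(5 + √437) ≈ 44704.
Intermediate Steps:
Q(r, Y) = 5
A(F, o) = √(F + o)
C(R) = -R*(-1 + R)/6 (C(R) = -(-1 + R)*R/6 = -R*(-1 + R)/6)
d(C(-53))/A(√(870 - 433), Q(-21, 9)) = ((⅙)*(-53)*(1 - 1*(-53)))²/(√(√(870 - 433) + 5)) = ((⅙)*(-53)*(1 + 53))²/(√(√437 + 5)) = ((⅙)*(-53)*54)²/(√(5 + √437)) = (-477)²/√(5 + √437) = 227529/√(5 + √437)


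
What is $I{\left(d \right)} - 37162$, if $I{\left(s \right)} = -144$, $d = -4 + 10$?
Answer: $-37306$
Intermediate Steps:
$d = 6$
$I{\left(d \right)} - 37162 = -144 - 37162 = -37306$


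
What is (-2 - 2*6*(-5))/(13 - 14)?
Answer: -58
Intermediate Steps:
(-2 - 2*6*(-5))/(13 - 14) = (-2 - 12*(-5))/(-1) = -(-2 + 60) = -1*58 = -58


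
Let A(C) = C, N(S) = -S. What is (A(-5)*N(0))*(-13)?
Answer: 0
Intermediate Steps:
(A(-5)*N(0))*(-13) = -(-5)*0*(-13) = -5*0*(-13) = 0*(-13) = 0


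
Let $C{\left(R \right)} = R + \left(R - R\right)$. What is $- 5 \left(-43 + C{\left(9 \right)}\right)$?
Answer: $170$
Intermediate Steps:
$C{\left(R \right)} = R$ ($C{\left(R \right)} = R + 0 = R$)
$- 5 \left(-43 + C{\left(9 \right)}\right) = - 5 \left(-43 + 9\right) = \left(-5\right) \left(-34\right) = 170$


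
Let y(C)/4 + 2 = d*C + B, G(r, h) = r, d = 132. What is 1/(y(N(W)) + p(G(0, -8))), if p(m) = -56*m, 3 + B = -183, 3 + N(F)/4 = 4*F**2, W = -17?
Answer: 1/2434384 ≈ 4.1078e-7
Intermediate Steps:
N(F) = -12 + 16*F**2 (N(F) = -12 + 4*(4*F**2) = -12 + 16*F**2)
B = -186 (B = -3 - 183 = -186)
y(C) = -752 + 528*C (y(C) = -8 + 4*(132*C - 186) = -8 + 4*(-186 + 132*C) = -8 + (-744 + 528*C) = -752 + 528*C)
1/(y(N(W)) + p(G(0, -8))) = 1/((-752 + 528*(-12 + 16*(-17)**2)) - 56*0) = 1/((-752 + 528*(-12 + 16*289)) + 0) = 1/((-752 + 528*(-12 + 4624)) + 0) = 1/((-752 + 528*4612) + 0) = 1/((-752 + 2435136) + 0) = 1/(2434384 + 0) = 1/2434384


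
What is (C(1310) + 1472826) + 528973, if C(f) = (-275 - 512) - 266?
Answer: 2000746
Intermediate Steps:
C(f) = -1053 (C(f) = -787 - 266 = -1053)
(C(1310) + 1472826) + 528973 = (-1053 + 1472826) + 528973 = 1471773 + 528973 = 2000746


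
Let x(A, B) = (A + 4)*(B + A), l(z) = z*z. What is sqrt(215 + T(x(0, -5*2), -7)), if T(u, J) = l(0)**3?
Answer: sqrt(215) ≈ 14.663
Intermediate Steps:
l(z) = z**2
x(A, B) = (4 + A)*(A + B)
T(u, J) = 0 (T(u, J) = (0**2)**3 = 0**3 = 0)
sqrt(215 + T(x(0, -5*2), -7)) = sqrt(215 + 0) = sqrt(215)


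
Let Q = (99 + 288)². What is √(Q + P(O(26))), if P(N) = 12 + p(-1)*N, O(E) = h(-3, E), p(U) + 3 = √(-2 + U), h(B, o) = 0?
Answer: √149781 ≈ 387.02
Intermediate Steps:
p(U) = -3 + √(-2 + U)
O(E) = 0
Q = 149769 (Q = 387² = 149769)
P(N) = 12 + N*(-3 + I*√3) (P(N) = 12 + (-3 + √(-2 - 1))*N = 12 + (-3 + √(-3))*N = 12 + (-3 + I*√3)*N = 12 + N*(-3 + I*√3))
√(Q + P(O(26))) = √(149769 + (12 - 1*0*(3 - I*√3))) = √(149769 + (12 + 0)) = √(149769 + 12) = √149781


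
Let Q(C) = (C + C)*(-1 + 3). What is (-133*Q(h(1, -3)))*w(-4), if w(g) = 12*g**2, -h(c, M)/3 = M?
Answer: -919296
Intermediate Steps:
h(c, M) = -3*M
Q(C) = 4*C (Q(C) = (2*C)*2 = 4*C)
(-133*Q(h(1, -3)))*w(-4) = (-532*(-3*(-3)))*(12*(-4)**2) = (-532*9)*(12*16) = -133*36*192 = -4788*192 = -919296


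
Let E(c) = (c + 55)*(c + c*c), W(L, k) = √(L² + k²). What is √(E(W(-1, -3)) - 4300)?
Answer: √(-3740 + 65*√10) ≈ 59.451*I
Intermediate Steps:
E(c) = (55 + c)*(c + c²)
√(E(W(-1, -3)) - 4300) = √(√((-1)² + (-3)²)*(55 + (√((-1)² + (-3)²))² + 56*√((-1)² + (-3)²)) - 4300) = √(√(1 + 9)*(55 + (√(1 + 9))² + 56*√(1 + 9)) - 4300) = √(√10*(55 + (√10)² + 56*√10) - 4300) = √(√10*(55 + 10 + 56*√10) - 4300) = √(√10*(65 + 56*√10) - 4300) = √(-4300 + √10*(65 + 56*√10))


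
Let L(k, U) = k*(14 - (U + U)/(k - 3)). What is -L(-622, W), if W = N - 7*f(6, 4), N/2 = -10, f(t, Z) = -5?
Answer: 1092232/125 ≈ 8737.9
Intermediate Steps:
N = -20 (N = 2*(-10) = -20)
W = 15 (W = -20 - 7*(-5) = -20 + 35 = 15)
L(k, U) = k*(14 - 2*U/(-3 + k))
-L(-622, W) = -2*(-622)*(-21 - 1*15 + 7*(-622))/(-3 - 622) = -2*(-622)*(-21 - 15 - 4354)/(-625) = -2*(-622)*(-1)*(-4390)/625 = -1*(-1092232/125) = 1092232/125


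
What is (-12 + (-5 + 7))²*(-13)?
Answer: -1300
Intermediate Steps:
(-12 + (-5 + 7))²*(-13) = (-12 + 2)²*(-13) = (-10)²*(-13) = 100*(-13) = -1300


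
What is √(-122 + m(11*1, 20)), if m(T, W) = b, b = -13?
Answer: 3*I*√15 ≈ 11.619*I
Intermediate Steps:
m(T, W) = -13
√(-122 + m(11*1, 20)) = √(-122 - 13) = √(-135) = 3*I*√15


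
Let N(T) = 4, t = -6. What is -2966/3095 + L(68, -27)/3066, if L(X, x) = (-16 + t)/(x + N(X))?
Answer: -104544149/109126605 ≈ -0.95801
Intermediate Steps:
L(X, x) = -22/(4 + x) (L(X, x) = (-16 - 6)/(x + 4) = -22/(4 + x))
-2966/3095 + L(68, -27)/3066 = -2966/3095 - 22/(4 - 27)/3066 = -2966*1/3095 - 22/(-23)*(1/3066) = -2966/3095 - 22*(-1/23)*(1/3066) = -2966/3095 + (22/23)*(1/3066) = -2966/3095 + 11/35259 = -104544149/109126605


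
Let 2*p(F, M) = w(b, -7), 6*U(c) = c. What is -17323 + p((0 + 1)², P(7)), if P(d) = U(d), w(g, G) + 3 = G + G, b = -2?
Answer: -34663/2 ≈ -17332.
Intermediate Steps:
U(c) = c/6
w(g, G) = -3 + 2*G (w(g, G) = -3 + (G + G) = -3 + 2*G)
P(d) = d/6
p(F, M) = -17/2 (p(F, M) = (-3 + 2*(-7))/2 = (-3 - 14)/2 = (½)*(-17) = -17/2)
-17323 + p((0 + 1)², P(7)) = -17323 - 17/2 = -34663/2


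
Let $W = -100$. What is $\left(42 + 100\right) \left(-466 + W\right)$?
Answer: $-80372$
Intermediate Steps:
$\left(42 + 100\right) \left(-466 + W\right) = \left(42 + 100\right) \left(-466 - 100\right) = 142 \left(-566\right) = -80372$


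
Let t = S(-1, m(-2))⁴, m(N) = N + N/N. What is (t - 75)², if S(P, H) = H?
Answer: 5476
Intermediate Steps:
m(N) = 1 + N (m(N) = N + 1 = 1 + N)
t = 1 (t = (1 - 2)⁴ = (-1)⁴ = 1)
(t - 75)² = (1 - 75)² = (-74)² = 5476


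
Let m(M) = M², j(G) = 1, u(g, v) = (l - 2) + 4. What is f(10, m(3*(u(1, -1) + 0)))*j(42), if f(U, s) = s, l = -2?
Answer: 0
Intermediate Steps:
u(g, v) = 0 (u(g, v) = (-2 - 2) + 4 = -4 + 4 = 0)
f(10, m(3*(u(1, -1) + 0)))*j(42) = (3*(0 + 0))²*1 = (3*0)²*1 = 0²*1 = 0*1 = 0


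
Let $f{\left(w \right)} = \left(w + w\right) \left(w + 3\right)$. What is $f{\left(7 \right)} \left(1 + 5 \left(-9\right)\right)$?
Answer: $-6160$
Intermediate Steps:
$f{\left(w \right)} = 2 w \left(3 + w\right)$
$f{\left(7 \right)} \left(1 + 5 \left(-9\right)\right) = 2 \cdot 7 \left(3 + 7\right) \left(1 + 5 \left(-9\right)\right) = 2 \cdot 7 \cdot 10 \left(1 - 45\right) = 140 \left(-44\right) = -6160$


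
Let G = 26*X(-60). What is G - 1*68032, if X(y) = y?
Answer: -69592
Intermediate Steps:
G = -1560 (G = 26*(-60) = -1560)
G - 1*68032 = -1560 - 1*68032 = -1560 - 68032 = -69592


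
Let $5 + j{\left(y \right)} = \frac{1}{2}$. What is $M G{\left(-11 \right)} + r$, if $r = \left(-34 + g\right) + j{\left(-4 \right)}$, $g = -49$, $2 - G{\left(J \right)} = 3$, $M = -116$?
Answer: $\frac{57}{2} \approx 28.5$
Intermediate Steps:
$j{\left(y \right)} = - \frac{9}{2}$ ($j{\left(y \right)} = -5 + \frac{1}{2} = - \frac{9}{2}$)
$G{\left(J \right)} = -1$ ($G{\left(J \right)} = 2 - 3 = -1$)
$r = - \frac{175}{2}$ ($r = \left(-34 - 49\right) - \frac{9}{2} = -83 - \frac{9}{2} = - \frac{175}{2} \approx -87.5$)
$M G{\left(-11 \right)} + r = \left(-116\right) \left(-1\right) - \frac{175}{2} = 116 - \frac{175}{2} = \frac{57}{2}$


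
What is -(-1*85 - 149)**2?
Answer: -54756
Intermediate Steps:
-(-1*85 - 149)**2 = -(-85 - 149)**2 = -1*(-234)**2 = -1*54756 = -54756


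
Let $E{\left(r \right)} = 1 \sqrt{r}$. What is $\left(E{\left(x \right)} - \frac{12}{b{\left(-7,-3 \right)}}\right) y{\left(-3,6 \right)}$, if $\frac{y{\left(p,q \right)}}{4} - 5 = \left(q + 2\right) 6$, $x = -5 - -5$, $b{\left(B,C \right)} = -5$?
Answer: $\frac{2544}{5} \approx 508.8$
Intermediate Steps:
$x = 0$ ($x = -5 + 5 = 0$)
$E{\left(r \right)} = \sqrt{r}$
$y{\left(p,q \right)} = 68 + 24 q$ ($y{\left(p,q \right)} = 20 + 4 \left(q + 2\right) 6 = 20 + 4 \left(2 + q\right) 6 = 20 + 4 \left(12 + 6 q\right) = 20 + \left(48 + 24 q\right) = 68 + 24 q$)
$\left(E{\left(x \right)} - \frac{12}{b{\left(-7,-3 \right)}}\right) y{\left(-3,6 \right)} = \left(\sqrt{0} - \frac{12}{-5}\right) \left(68 + 24 \cdot 6\right) = \left(0 - - \frac{12}{5}\right) \left(68 + 144\right) = \left(0 + \frac{12}{5}\right) 212 = \frac{12}{5} \cdot 212 = \frac{2544}{5}$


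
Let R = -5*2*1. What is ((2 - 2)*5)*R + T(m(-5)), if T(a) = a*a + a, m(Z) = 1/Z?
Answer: -4/25 ≈ -0.16000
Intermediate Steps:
T(a) = a + a**2 (T(a) = a**2 + a = a + a**2)
R = -10 (R = -10*1 = -10)
((2 - 2)*5)*R + T(m(-5)) = ((2 - 2)*5)*(-10) + (1 + 1/(-5))/(-5) = (0*5)*(-10) - (1 - 1/5)/5 = 0*(-10) - 1/5*4/5 = 0 - 4/25 = -4/25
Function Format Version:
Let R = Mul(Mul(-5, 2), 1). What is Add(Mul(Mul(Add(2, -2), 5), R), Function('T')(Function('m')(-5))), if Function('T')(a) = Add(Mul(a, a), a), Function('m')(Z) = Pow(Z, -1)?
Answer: Rational(-4, 25) ≈ -0.16000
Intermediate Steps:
Function('T')(a) = Add(a, Pow(a, 2)) (Function('T')(a) = Add(Pow(a, 2), a) = Add(a, Pow(a, 2)))
R = -10 (R = Mul(-10, 1) = -10)
Add(Mul(Mul(Add(2, -2), 5), R), Function('T')(Function('m')(-5))) = Add(Mul(Mul(Add(2, -2), 5), -10), Mul(Pow(-5, -1), Add(1, Pow(-5, -1)))) = Add(Mul(Mul(0, 5), -10), Mul(Rational(-1, 5), Add(1, Rational(-1, 5)))) = Add(Mul(0, -10), Mul(Rational(-1, 5), Rational(4, 5))) = Add(0, Rational(-4, 25)) = Rational(-4, 25)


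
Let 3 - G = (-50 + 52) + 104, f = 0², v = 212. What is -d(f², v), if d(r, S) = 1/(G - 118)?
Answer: 1/221 ≈ 0.0045249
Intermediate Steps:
f = 0
G = -103 (G = 3 - ((-50 + 52) + 104) = 3 - (2 + 104) = 3 - 1*106 = 3 - 106 = -103)
d(r, S) = -1/221 (d(r, S) = 1/(-103 - 118) = 1/(-221) = -1/221)
-d(f², v) = -1*(-1/221) = 1/221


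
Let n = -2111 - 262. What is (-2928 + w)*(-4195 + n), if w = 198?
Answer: 17930640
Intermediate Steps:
n = -2373
(-2928 + w)*(-4195 + n) = (-2928 + 198)*(-4195 - 2373) = -2730*(-6568) = 17930640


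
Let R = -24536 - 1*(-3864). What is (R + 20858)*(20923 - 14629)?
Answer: 1170684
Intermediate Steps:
R = -20672 (R = -24536 + 3864 = -20672)
(R + 20858)*(20923 - 14629) = (-20672 + 20858)*(20923 - 14629) = 186*6294 = 1170684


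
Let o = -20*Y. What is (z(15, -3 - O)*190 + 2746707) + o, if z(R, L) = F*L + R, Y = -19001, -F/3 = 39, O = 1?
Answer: 3218497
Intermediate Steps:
F = -117 (F = -3*39 = -117)
o = 380020 (o = -20*(-19001) = 380020)
z(R, L) = R - 117*L (z(R, L) = -117*L + R = R - 117*L)
(z(15, -3 - O)*190 + 2746707) + o = ((15 - 117*(-3 - 1*1))*190 + 2746707) + 380020 = ((15 - 117*(-3 - 1))*190 + 2746707) + 380020 = ((15 - 117*(-4))*190 + 2746707) + 380020 = ((15 + 468)*190 + 2746707) + 380020 = (483*190 + 2746707) + 380020 = (91770 + 2746707) + 380020 = 2838477 + 380020 = 3218497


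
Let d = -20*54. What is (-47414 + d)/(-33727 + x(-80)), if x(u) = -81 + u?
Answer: 24247/16944 ≈ 1.4310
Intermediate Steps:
d = -1080
(-47414 + d)/(-33727 + x(-80)) = (-47414 - 1080)/(-33727 + (-81 - 80)) = -48494/(-33727 - 161) = -48494/(-33888) = -48494*(-1/33888) = 24247/16944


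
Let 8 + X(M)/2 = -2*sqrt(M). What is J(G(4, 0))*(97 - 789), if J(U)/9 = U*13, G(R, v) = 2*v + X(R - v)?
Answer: 1943136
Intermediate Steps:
X(M) = -16 - 4*sqrt(M) (X(M) = -16 + 2*(-2*sqrt(M)) = -16 - 4*sqrt(M))
G(R, v) = -16 - 4*sqrt(R - v) + 2*v (G(R, v) = 2*v + (-16 - 4*sqrt(R - v)) = -16 - 4*sqrt(R - v) + 2*v)
J(U) = 117*U (J(U) = 9*(U*13) = 9*(13*U) = 117*U)
J(G(4, 0))*(97 - 789) = (117*(-16 - 4*sqrt(4 - 1*0) + 2*0))*(97 - 789) = (117*(-16 - 4*sqrt(4 + 0) + 0))*(-692) = (117*(-16 - 4*sqrt(4) + 0))*(-692) = (117*(-16 - 4*2 + 0))*(-692) = (117*(-16 - 8 + 0))*(-692) = (117*(-24))*(-692) = -2808*(-692) = 1943136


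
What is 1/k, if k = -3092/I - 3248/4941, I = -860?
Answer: 1062315/3121073 ≈ 0.34037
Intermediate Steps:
k = 3121073/1062315 (k = -3092/(-860) - 3248/4941 = -3092*(-1/860) - 3248*1/4941 = 773/215 - 3248/4941 = 3121073/1062315 ≈ 2.9380)
1/k = 1/(3121073/1062315) = 1062315/3121073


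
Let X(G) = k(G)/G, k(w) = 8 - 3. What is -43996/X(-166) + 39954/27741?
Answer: 67534014582/46235 ≈ 1.4607e+6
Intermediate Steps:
k(w) = 5
X(G) = 5/G
-43996/X(-166) + 39954/27741 = -43996/(5/(-166)) + 39954/27741 = -43996/(5*(-1/166)) + 39954*(1/27741) = -43996/(-5/166) + 13318/9247 = -43996*(-166/5) + 13318/9247 = 7303336/5 + 13318/9247 = 67534014582/46235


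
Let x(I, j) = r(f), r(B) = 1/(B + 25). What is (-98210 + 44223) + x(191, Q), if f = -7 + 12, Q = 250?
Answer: -1619609/30 ≈ -53987.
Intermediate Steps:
f = 5
r(B) = 1/(25 + B)
x(I, j) = 1/30 (x(I, j) = 1/(25 + 5) = 1/30)
(-98210 + 44223) + x(191, Q) = (-98210 + 44223) + 1/30 = -53987 + 1/30 = -1619609/30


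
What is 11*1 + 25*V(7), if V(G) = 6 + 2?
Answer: 211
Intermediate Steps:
V(G) = 8
11*1 + 25*V(7) = 11*1 + 25*8 = 11 + 200 = 211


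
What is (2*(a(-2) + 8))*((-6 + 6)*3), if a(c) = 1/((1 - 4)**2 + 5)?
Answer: 0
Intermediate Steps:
a(c) = 1/14 (a(c) = 1/((-3)**2 + 5) = 1/(9 + 5) = 1/14)
(2*(a(-2) + 8))*((-6 + 6)*3) = (2*(1/14 + 8))*((-6 + 6)*3) = (2*(113/14))*(0*3) = (113/7)*0 = 0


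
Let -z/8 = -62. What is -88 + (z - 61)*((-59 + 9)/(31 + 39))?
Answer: -2791/7 ≈ -398.71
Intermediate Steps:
z = 496 (z = -8*(-62) = 496)
-88 + (z - 61)*((-59 + 9)/(31 + 39)) = -88 + (496 - 61)*((-59 + 9)/(31 + 39)) = -88 + 435*(-50/70) = -88 + 435*(-50*1/70) = -88 + 435*(-5/7) = -88 - 2175/7 = -2791/7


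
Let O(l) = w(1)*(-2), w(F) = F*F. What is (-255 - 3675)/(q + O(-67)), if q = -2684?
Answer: 1965/1343 ≈ 1.4631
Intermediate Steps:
w(F) = F²
O(l) = -2 (O(l) = 1²*(-2) = 1*(-2) = -2)
(-255 - 3675)/(q + O(-67)) = (-255 - 3675)/(-2684 - 2) = -3930/(-2686) = -3930*(-1/2686) = 1965/1343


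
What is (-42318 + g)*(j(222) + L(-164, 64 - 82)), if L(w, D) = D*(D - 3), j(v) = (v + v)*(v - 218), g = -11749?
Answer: -116460318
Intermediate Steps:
j(v) = 2*v*(-218 + v) (j(v) = (2*v)*(-218 + v) = 2*v*(-218 + v))
L(w, D) = D*(-3 + D)
(-42318 + g)*(j(222) + L(-164, 64 - 82)) = (-42318 - 11749)*(2*222*(-218 + 222) + (64 - 82)*(-3 + (64 - 82))) = -54067*(2*222*4 - 18*(-3 - 18)) = -54067*(1776 - 18*(-21)) = -54067*(1776 + 378) = -54067*2154 = -116460318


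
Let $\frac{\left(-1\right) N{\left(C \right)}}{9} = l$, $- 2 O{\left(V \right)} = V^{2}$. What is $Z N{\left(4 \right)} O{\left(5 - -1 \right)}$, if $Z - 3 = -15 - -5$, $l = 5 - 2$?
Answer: $-3402$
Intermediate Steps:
$O{\left(V \right)} = - \frac{V^{2}}{2}$
$l = 3$ ($l = 5 - 2 = 3$)
$Z = -7$ ($Z = 3 - 10 = -7$)
$N{\left(C \right)} = -27$ ($N{\left(C \right)} = \left(-9\right) 3 = -27$)
$Z N{\left(4 \right)} O{\left(5 - -1 \right)} = \left(-7\right) \left(-27\right) \left(- \frac{\left(5 - -1\right)^{2}}{2}\right) = 189 \left(- \frac{\left(5 + 1\right)^{2}}{2}\right) = 189 \left(- \frac{6^{2}}{2}\right) = 189 \left(\left(- \frac{1}{2}\right) 36\right) = 189 \left(-18\right) = -3402$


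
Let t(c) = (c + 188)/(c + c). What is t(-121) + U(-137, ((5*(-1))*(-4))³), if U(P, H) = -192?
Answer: -46531/242 ≈ -192.28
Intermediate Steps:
t(c) = (188 + c)/(2*c) (t(c) = (188 + c)/((2*c)) = (188 + c)*(1/(2*c)) = (188 + c)/(2*c))
t(-121) + U(-137, ((5*(-1))*(-4))³) = (½)*(188 - 121)/(-121) - 192 = (½)*(-1/121)*67 - 192 = -67/242 - 192 = -46531/242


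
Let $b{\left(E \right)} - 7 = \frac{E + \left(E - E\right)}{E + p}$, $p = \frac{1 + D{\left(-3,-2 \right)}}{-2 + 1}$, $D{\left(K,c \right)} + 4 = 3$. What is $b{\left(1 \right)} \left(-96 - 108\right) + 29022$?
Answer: $27390$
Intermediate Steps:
$D{\left(K,c \right)} = -1$ ($D{\left(K,c \right)} = -4 + 3 = -1$)
$p = 0$ ($p = \frac{1 - 1}{-2 + 1} = \frac{0}{-1} = 0 \left(-1\right) = 0$)
$b{\left(E \right)} = 8$ ($b{\left(E \right)} = 7 + \frac{E + \left(E - E\right)}{E + 0} = 7 + \frac{E + 0}{E} = 7 + \frac{E}{E} = 7 + 1 = 8$)
$b{\left(1 \right)} \left(-96 - 108\right) + 29022 = 8 \left(-96 - 108\right) + 29022 = 8 \left(-204\right) + 29022 = -1632 + 29022 = 27390$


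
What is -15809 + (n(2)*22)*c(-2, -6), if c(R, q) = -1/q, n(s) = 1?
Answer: -47416/3 ≈ -15805.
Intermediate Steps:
-15809 + (n(2)*22)*c(-2, -6) = -15809 + (1*22)*(-1/(-6)) = -15809 + 22*(-1*(-1/6)) = -15809 + 22*(1/6) = -15809 + 11/3 = -47416/3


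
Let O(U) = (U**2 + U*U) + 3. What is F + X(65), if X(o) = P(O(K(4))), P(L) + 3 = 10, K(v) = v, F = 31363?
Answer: 31370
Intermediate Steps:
O(U) = 3 + 2*U**2 (O(U) = (U**2 + U**2) + 3 = 2*U**2 + 3 = 3 + 2*U**2)
P(L) = 7 (P(L) = -3 + 10 = 7)
X(o) = 7
F + X(65) = 31363 + 7 = 31370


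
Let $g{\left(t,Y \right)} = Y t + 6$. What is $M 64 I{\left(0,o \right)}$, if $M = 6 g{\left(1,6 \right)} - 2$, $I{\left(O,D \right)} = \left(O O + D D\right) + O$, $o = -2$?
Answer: $17920$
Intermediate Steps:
$g{\left(t,Y \right)} = 6 + Y t$
$I{\left(O,D \right)} = O + D^{2} + O^{2}$ ($I{\left(O,D \right)} = \left(O^{2} + D^{2}\right) + O = \left(D^{2} + O^{2}\right) + O = O + D^{2} + O^{2}$)
$M = 70$ ($M = 6 \left(6 + 6 \cdot 1\right) - 2 = 6 \left(6 + 6\right) - 2 = 6 \cdot 12 - 2 = 72 - 2 = 70$)
$M 64 I{\left(0,o \right)} = 70 \cdot 64 \left(0 + \left(-2\right)^{2} + 0^{2}\right) = 70 \cdot 64 \left(0 + 4 + 0\right) = 70 \cdot 64 \cdot 4 = 70 \cdot 256 = 17920$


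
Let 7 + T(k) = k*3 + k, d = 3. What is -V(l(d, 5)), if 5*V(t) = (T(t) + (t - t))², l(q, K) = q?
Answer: -5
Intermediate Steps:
T(k) = -7 + 4*k (T(k) = -7 + (k*3 + k) = -7 + (3*k + k) = -7 + 4*k)
V(t) = (-7 + 4*t)²/5 (V(t) = ((-7 + 4*t) + (t - t))²/5 = ((-7 + 4*t) + 0)²/5 = (-7 + 4*t)²/5)
-V(l(d, 5)) = -(-7 + 4*3)²/5 = -(-7 + 12)²/5 = -5²/5 = -25/5 = -1*5 = -5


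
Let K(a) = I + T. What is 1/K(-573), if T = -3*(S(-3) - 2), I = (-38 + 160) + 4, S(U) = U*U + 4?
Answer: 1/93 ≈ 0.010753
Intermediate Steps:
S(U) = 4 + U² (S(U) = U² + 4 = 4 + U²)
I = 126 (I = 122 + 4 = 126)
T = -33 (T = -3*((4 + (-3)²) - 2) = -3*((4 + 9) - 2) = -3*(13 - 2) = -3*11 = -33)
K(a) = 93 (K(a) = 126 - 33 = 93)
1/K(-573) = 1/93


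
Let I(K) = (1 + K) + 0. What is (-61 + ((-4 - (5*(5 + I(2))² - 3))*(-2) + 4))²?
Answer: 342225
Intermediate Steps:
I(K) = 1 + K
(-61 + ((-4 - (5*(5 + I(2))² - 3))*(-2) + 4))² = (-61 + ((-4 - (5*(5 + (1 + 2))² - 3))*(-2) + 4))² = (-61 + ((-4 - (5*(5 + 3)² - 3))*(-2) + 4))² = (-61 + ((-4 - (5*8² - 3))*(-2) + 4))² = (-61 + ((-4 - (5*64 - 3))*(-2) + 4))² = (-61 + ((-4 - (320 - 3))*(-2) + 4))² = (-61 + ((-4 - 1*317)*(-2) + 4))² = (-61 + ((-4 - 317)*(-2) + 4))² = (-61 + (-321*(-2) + 4))² = (-61 + (642 + 4))² = (-61 + 646)² = 585² = 342225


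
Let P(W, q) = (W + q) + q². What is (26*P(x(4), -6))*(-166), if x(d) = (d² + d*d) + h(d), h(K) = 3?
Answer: -280540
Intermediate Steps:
x(d) = 3 + 2*d² (x(d) = (d² + d*d) + 3 = (d² + d²) + 3 = 2*d² + 3 = 3 + 2*d²)
P(W, q) = W + q + q²
(26*P(x(4), -6))*(-166) = (26*((3 + 2*4²) - 6 + (-6)²))*(-166) = (26*((3 + 2*16) - 6 + 36))*(-166) = (26*((3 + 32) - 6 + 36))*(-166) = (26*(35 - 6 + 36))*(-166) = (26*65)*(-166) = 1690*(-166) = -280540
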